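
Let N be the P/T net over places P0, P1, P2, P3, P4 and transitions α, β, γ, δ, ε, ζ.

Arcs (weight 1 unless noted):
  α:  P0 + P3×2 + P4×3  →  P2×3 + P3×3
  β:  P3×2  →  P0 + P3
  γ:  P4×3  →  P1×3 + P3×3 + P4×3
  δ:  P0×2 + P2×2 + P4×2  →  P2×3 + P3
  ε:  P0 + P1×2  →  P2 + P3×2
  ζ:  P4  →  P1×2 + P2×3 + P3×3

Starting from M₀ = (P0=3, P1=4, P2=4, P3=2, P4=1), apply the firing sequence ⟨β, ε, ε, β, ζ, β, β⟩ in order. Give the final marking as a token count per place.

step 1: fire β:  (P0=3, P1=4, P2=4, P3=2, P4=1) → (P0=4, P1=4, P2=4, P3=1, P4=1)
step 2: fire ε:  (P0=4, P1=4, P2=4, P3=1, P4=1) → (P0=3, P1=2, P2=5, P3=3, P4=1)
step 3: fire ε:  (P0=3, P1=2, P2=5, P3=3, P4=1) → (P0=2, P1=0, P2=6, P3=5, P4=1)
step 4: fire β:  (P0=2, P1=0, P2=6, P3=5, P4=1) → (P0=3, P1=0, P2=6, P3=4, P4=1)
step 5: fire ζ:  (P0=3, P1=0, P2=6, P3=4, P4=1) → (P0=3, P1=2, P2=9, P3=7, P4=0)
step 6: fire β:  (P0=3, P1=2, P2=9, P3=7, P4=0) → (P0=4, P1=2, P2=9, P3=6, P4=0)
step 7: fire β:  (P0=4, P1=2, P2=9, P3=6, P4=0) → (P0=5, P1=2, P2=9, P3=5, P4=0)

(P0=5, P1=2, P2=9, P3=5, P4=0)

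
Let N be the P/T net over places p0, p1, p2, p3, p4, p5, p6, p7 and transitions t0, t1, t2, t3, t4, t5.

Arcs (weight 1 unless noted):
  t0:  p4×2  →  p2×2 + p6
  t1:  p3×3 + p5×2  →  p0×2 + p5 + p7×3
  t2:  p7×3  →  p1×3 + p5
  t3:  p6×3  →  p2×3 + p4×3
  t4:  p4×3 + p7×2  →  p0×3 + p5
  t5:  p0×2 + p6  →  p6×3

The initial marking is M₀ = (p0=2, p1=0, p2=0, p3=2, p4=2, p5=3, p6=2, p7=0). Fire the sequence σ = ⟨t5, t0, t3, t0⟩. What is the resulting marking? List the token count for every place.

step 1: fire t5:  (p0=2, p1=0, p2=0, p3=2, p4=2, p5=3, p6=2, p7=0) → (p0=0, p1=0, p2=0, p3=2, p4=2, p5=3, p6=4, p7=0)
step 2: fire t0:  (p0=0, p1=0, p2=0, p3=2, p4=2, p5=3, p6=4, p7=0) → (p0=0, p1=0, p2=2, p3=2, p4=0, p5=3, p6=5, p7=0)
step 3: fire t3:  (p0=0, p1=0, p2=2, p3=2, p4=0, p5=3, p6=5, p7=0) → (p0=0, p1=0, p2=5, p3=2, p4=3, p5=3, p6=2, p7=0)
step 4: fire t0:  (p0=0, p1=0, p2=5, p3=2, p4=3, p5=3, p6=2, p7=0) → (p0=0, p1=0, p2=7, p3=2, p4=1, p5=3, p6=3, p7=0)

(p0=0, p1=0, p2=7, p3=2, p4=1, p5=3, p6=3, p7=0)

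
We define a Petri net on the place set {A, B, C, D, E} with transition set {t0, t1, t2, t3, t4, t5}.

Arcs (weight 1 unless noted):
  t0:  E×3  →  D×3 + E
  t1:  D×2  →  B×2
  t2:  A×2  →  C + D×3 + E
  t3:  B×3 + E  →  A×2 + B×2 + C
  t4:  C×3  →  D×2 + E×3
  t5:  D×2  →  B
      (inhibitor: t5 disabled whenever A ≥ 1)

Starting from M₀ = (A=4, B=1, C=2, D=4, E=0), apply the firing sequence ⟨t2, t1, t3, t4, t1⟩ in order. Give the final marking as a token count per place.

step 1: fire t2:  (A=4, B=1, C=2, D=4, E=0) → (A=2, B=1, C=3, D=7, E=1)
step 2: fire t1:  (A=2, B=1, C=3, D=7, E=1) → (A=2, B=3, C=3, D=5, E=1)
step 3: fire t3:  (A=2, B=3, C=3, D=5, E=1) → (A=4, B=2, C=4, D=5, E=0)
step 4: fire t4:  (A=4, B=2, C=4, D=5, E=0) → (A=4, B=2, C=1, D=7, E=3)
step 5: fire t1:  (A=4, B=2, C=1, D=7, E=3) → (A=4, B=4, C=1, D=5, E=3)

(A=4, B=4, C=1, D=5, E=3)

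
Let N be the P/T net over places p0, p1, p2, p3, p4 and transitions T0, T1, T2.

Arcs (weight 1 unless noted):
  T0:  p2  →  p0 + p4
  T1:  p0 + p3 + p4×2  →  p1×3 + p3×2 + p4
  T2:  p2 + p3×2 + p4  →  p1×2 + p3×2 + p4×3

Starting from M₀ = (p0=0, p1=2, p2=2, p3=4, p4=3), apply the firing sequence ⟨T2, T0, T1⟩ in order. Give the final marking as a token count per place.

step 1: fire T2:  (p0=0, p1=2, p2=2, p3=4, p4=3) → (p0=0, p1=4, p2=1, p3=4, p4=5)
step 2: fire T0:  (p0=0, p1=4, p2=1, p3=4, p4=5) → (p0=1, p1=4, p2=0, p3=4, p4=6)
step 3: fire T1:  (p0=1, p1=4, p2=0, p3=4, p4=6) → (p0=0, p1=7, p2=0, p3=5, p4=5)

(p0=0, p1=7, p2=0, p3=5, p4=5)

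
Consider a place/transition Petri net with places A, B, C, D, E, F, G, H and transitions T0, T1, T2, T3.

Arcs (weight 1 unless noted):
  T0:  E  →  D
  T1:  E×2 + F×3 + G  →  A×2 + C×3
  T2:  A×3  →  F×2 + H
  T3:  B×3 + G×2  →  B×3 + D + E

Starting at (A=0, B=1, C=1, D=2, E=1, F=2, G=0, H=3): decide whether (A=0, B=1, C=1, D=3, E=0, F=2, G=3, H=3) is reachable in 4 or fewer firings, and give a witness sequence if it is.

NO — not reachable within 4 firings

depth 0: 1 marking
depth 1: 2 markings reached so far
depth 2: 2 markings reached so far
(frontier empty at depth 2; search complete)
target is not among the 2 markings reachable within 4 steps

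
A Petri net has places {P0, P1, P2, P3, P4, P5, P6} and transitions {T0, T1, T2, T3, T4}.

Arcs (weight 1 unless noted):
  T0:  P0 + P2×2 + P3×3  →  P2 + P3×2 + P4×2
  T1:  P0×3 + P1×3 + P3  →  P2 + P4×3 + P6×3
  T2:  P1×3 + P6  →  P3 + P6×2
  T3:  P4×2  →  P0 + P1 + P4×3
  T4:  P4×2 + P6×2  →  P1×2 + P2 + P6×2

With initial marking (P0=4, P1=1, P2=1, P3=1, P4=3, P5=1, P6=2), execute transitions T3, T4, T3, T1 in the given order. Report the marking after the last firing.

(P0=3, P1=2, P2=3, P3=0, P4=6, P5=1, P6=5)

step 1: fire T3:  (P0=4, P1=1, P2=1, P3=1, P4=3, P5=1, P6=2) → (P0=5, P1=2, P2=1, P3=1, P4=4, P5=1, P6=2)
step 2: fire T4:  (P0=5, P1=2, P2=1, P3=1, P4=4, P5=1, P6=2) → (P0=5, P1=4, P2=2, P3=1, P4=2, P5=1, P6=2)
step 3: fire T3:  (P0=5, P1=4, P2=2, P3=1, P4=2, P5=1, P6=2) → (P0=6, P1=5, P2=2, P3=1, P4=3, P5=1, P6=2)
step 4: fire T1:  (P0=6, P1=5, P2=2, P3=1, P4=3, P5=1, P6=2) → (P0=3, P1=2, P2=3, P3=0, P4=6, P5=1, P6=5)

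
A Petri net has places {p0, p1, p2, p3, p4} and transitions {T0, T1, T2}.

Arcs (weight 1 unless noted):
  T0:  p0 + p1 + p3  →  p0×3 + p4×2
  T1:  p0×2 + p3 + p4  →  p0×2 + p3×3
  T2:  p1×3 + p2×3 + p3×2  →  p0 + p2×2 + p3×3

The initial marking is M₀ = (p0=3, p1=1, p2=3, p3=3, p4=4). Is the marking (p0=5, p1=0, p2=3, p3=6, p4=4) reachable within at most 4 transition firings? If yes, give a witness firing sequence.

YES — reachable via ⟨T0, T1, T1⟩ (3 firings)

step 1: fire T0:  (p0=3, p1=1, p2=3, p3=3, p4=4) → (p0=5, p1=0, p2=3, p3=2, p4=6)
step 2: fire T1:  (p0=5, p1=0, p2=3, p3=2, p4=6) → (p0=5, p1=0, p2=3, p3=4, p4=5)
step 3: fire T1:  (p0=5, p1=0, p2=3, p3=4, p4=5) → (p0=5, p1=0, p2=3, p3=6, p4=4)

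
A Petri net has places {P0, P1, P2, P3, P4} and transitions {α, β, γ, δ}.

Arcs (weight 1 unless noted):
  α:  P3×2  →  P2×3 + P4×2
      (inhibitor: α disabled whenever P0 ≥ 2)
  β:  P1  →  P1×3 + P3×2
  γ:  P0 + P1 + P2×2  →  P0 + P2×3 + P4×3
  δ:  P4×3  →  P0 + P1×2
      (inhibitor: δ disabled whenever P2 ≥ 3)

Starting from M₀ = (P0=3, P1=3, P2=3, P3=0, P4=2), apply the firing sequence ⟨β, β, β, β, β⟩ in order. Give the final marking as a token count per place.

(P0=3, P1=13, P2=3, P3=10, P4=2)

step 1: fire β:  (P0=3, P1=3, P2=3, P3=0, P4=2) → (P0=3, P1=5, P2=3, P3=2, P4=2)
step 2: fire β:  (P0=3, P1=5, P2=3, P3=2, P4=2) → (P0=3, P1=7, P2=3, P3=4, P4=2)
step 3: fire β:  (P0=3, P1=7, P2=3, P3=4, P4=2) → (P0=3, P1=9, P2=3, P3=6, P4=2)
step 4: fire β:  (P0=3, P1=9, P2=3, P3=6, P4=2) → (P0=3, P1=11, P2=3, P3=8, P4=2)
step 5: fire β:  (P0=3, P1=11, P2=3, P3=8, P4=2) → (P0=3, P1=13, P2=3, P3=10, P4=2)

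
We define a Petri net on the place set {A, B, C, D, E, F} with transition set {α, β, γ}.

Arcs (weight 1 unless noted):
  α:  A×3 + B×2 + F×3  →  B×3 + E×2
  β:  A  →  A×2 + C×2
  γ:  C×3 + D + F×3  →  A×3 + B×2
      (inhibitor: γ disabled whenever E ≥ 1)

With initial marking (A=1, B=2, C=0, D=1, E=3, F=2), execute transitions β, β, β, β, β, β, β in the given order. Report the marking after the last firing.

step 1: fire β:  (A=1, B=2, C=0, D=1, E=3, F=2) → (A=2, B=2, C=2, D=1, E=3, F=2)
step 2: fire β:  (A=2, B=2, C=2, D=1, E=3, F=2) → (A=3, B=2, C=4, D=1, E=3, F=2)
step 3: fire β:  (A=3, B=2, C=4, D=1, E=3, F=2) → (A=4, B=2, C=6, D=1, E=3, F=2)
step 4: fire β:  (A=4, B=2, C=6, D=1, E=3, F=2) → (A=5, B=2, C=8, D=1, E=3, F=2)
step 5: fire β:  (A=5, B=2, C=8, D=1, E=3, F=2) → (A=6, B=2, C=10, D=1, E=3, F=2)
step 6: fire β:  (A=6, B=2, C=10, D=1, E=3, F=2) → (A=7, B=2, C=12, D=1, E=3, F=2)
step 7: fire β:  (A=7, B=2, C=12, D=1, E=3, F=2) → (A=8, B=2, C=14, D=1, E=3, F=2)

(A=8, B=2, C=14, D=1, E=3, F=2)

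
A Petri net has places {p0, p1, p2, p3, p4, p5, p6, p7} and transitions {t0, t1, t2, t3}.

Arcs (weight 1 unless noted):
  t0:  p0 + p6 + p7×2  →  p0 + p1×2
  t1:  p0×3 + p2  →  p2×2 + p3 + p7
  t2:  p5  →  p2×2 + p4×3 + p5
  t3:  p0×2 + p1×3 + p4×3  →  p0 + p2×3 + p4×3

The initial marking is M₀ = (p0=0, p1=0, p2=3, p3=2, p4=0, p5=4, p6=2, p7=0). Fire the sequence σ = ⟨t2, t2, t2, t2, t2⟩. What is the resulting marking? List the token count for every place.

step 1: fire t2:  (p0=0, p1=0, p2=3, p3=2, p4=0, p5=4, p6=2, p7=0) → (p0=0, p1=0, p2=5, p3=2, p4=3, p5=4, p6=2, p7=0)
step 2: fire t2:  (p0=0, p1=0, p2=5, p3=2, p4=3, p5=4, p6=2, p7=0) → (p0=0, p1=0, p2=7, p3=2, p4=6, p5=4, p6=2, p7=0)
step 3: fire t2:  (p0=0, p1=0, p2=7, p3=2, p4=6, p5=4, p6=2, p7=0) → (p0=0, p1=0, p2=9, p3=2, p4=9, p5=4, p6=2, p7=0)
step 4: fire t2:  (p0=0, p1=0, p2=9, p3=2, p4=9, p5=4, p6=2, p7=0) → (p0=0, p1=0, p2=11, p3=2, p4=12, p5=4, p6=2, p7=0)
step 5: fire t2:  (p0=0, p1=0, p2=11, p3=2, p4=12, p5=4, p6=2, p7=0) → (p0=0, p1=0, p2=13, p3=2, p4=15, p5=4, p6=2, p7=0)

(p0=0, p1=0, p2=13, p3=2, p4=15, p5=4, p6=2, p7=0)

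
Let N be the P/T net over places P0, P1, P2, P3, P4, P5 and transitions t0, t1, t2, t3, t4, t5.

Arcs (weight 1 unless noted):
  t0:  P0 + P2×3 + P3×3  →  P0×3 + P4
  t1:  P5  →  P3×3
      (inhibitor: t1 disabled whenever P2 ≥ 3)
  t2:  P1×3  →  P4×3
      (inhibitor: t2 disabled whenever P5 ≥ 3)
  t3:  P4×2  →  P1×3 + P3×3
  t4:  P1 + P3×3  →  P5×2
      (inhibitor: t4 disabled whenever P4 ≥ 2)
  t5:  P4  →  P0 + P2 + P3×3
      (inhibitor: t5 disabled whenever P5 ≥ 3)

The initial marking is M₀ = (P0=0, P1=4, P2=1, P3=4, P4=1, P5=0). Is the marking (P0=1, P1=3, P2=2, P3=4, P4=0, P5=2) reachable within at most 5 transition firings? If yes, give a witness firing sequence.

YES — reachable via ⟨t4, t5⟩ (2 firings)

step 1: fire t4:  (P0=0, P1=4, P2=1, P3=4, P4=1, P5=0) → (P0=0, P1=3, P2=1, P3=1, P4=1, P5=2)
step 2: fire t5:  (P0=0, P1=3, P2=1, P3=1, P4=1, P5=2) → (P0=1, P1=3, P2=2, P3=4, P4=0, P5=2)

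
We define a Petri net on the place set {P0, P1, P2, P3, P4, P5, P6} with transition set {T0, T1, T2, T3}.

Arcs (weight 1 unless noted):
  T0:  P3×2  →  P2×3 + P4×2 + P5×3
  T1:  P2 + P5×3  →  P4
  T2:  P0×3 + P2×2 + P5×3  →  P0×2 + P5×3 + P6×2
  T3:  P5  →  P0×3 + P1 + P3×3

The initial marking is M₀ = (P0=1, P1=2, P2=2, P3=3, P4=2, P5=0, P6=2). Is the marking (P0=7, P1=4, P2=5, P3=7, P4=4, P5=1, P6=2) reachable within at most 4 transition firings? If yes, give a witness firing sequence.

YES — reachable via ⟨T0, T3, T3⟩ (3 firings)

step 1: fire T0:  (P0=1, P1=2, P2=2, P3=3, P4=2, P5=0, P6=2) → (P0=1, P1=2, P2=5, P3=1, P4=4, P5=3, P6=2)
step 2: fire T3:  (P0=1, P1=2, P2=5, P3=1, P4=4, P5=3, P6=2) → (P0=4, P1=3, P2=5, P3=4, P4=4, P5=2, P6=2)
step 3: fire T3:  (P0=4, P1=3, P2=5, P3=4, P4=4, P5=2, P6=2) → (P0=7, P1=4, P2=5, P3=7, P4=4, P5=1, P6=2)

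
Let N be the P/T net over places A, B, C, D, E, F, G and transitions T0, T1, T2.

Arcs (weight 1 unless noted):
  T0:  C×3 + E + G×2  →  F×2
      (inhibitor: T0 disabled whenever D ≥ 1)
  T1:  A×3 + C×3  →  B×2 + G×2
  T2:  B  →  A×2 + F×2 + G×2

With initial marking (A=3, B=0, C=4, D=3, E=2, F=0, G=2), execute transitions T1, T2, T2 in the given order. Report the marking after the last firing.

step 1: fire T1:  (A=3, B=0, C=4, D=3, E=2, F=0, G=2) → (A=0, B=2, C=1, D=3, E=2, F=0, G=4)
step 2: fire T2:  (A=0, B=2, C=1, D=3, E=2, F=0, G=4) → (A=2, B=1, C=1, D=3, E=2, F=2, G=6)
step 3: fire T2:  (A=2, B=1, C=1, D=3, E=2, F=2, G=6) → (A=4, B=0, C=1, D=3, E=2, F=4, G=8)

(A=4, B=0, C=1, D=3, E=2, F=4, G=8)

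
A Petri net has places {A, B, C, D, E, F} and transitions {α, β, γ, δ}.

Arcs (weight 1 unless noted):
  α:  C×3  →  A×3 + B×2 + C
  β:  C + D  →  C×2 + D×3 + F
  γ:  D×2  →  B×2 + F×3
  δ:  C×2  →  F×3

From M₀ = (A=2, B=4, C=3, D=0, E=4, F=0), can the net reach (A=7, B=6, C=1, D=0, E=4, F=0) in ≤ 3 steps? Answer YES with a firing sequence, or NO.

NO — not reachable within 3 firings

depth 0: 1 marking
depth 1: 3 markings reached so far
depth 2: 3 markings reached so far
(frontier empty at depth 2; search complete)
target is not among the 3 markings reachable within 3 steps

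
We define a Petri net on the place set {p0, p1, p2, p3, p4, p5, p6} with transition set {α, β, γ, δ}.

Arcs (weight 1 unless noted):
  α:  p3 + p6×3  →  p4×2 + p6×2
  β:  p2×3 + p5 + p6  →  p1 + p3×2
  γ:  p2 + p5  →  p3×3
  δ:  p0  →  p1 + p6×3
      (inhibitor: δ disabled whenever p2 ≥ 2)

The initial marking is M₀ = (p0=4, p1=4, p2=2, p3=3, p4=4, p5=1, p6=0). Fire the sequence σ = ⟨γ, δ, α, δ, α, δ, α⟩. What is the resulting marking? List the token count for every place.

step 1: fire γ:  (p0=4, p1=4, p2=2, p3=3, p4=4, p5=1, p6=0) → (p0=4, p1=4, p2=1, p3=6, p4=4, p5=0, p6=0)
step 2: fire δ:  (p0=4, p1=4, p2=1, p3=6, p4=4, p5=0, p6=0) → (p0=3, p1=5, p2=1, p3=6, p4=4, p5=0, p6=3)
step 3: fire α:  (p0=3, p1=5, p2=1, p3=6, p4=4, p5=0, p6=3) → (p0=3, p1=5, p2=1, p3=5, p4=6, p5=0, p6=2)
step 4: fire δ:  (p0=3, p1=5, p2=1, p3=5, p4=6, p5=0, p6=2) → (p0=2, p1=6, p2=1, p3=5, p4=6, p5=0, p6=5)
step 5: fire α:  (p0=2, p1=6, p2=1, p3=5, p4=6, p5=0, p6=5) → (p0=2, p1=6, p2=1, p3=4, p4=8, p5=0, p6=4)
step 6: fire δ:  (p0=2, p1=6, p2=1, p3=4, p4=8, p5=0, p6=4) → (p0=1, p1=7, p2=1, p3=4, p4=8, p5=0, p6=7)
step 7: fire α:  (p0=1, p1=7, p2=1, p3=4, p4=8, p5=0, p6=7) → (p0=1, p1=7, p2=1, p3=3, p4=10, p5=0, p6=6)

(p0=1, p1=7, p2=1, p3=3, p4=10, p5=0, p6=6)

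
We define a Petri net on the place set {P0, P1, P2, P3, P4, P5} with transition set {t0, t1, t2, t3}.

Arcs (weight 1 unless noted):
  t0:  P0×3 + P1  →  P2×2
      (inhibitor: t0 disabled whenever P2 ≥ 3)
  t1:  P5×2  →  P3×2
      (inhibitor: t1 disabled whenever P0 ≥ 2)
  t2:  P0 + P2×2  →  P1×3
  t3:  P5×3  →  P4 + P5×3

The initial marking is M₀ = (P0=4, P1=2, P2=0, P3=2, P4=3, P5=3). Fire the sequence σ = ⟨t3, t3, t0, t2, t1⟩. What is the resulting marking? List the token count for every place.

(P0=0, P1=4, P2=0, P3=4, P4=5, P5=1)

step 1: fire t3:  (P0=4, P1=2, P2=0, P3=2, P4=3, P5=3) → (P0=4, P1=2, P2=0, P3=2, P4=4, P5=3)
step 2: fire t3:  (P0=4, P1=2, P2=0, P3=2, P4=4, P5=3) → (P0=4, P1=2, P2=0, P3=2, P4=5, P5=3)
step 3: fire t0:  (P0=4, P1=2, P2=0, P3=2, P4=5, P5=3) → (P0=1, P1=1, P2=2, P3=2, P4=5, P5=3)
step 4: fire t2:  (P0=1, P1=1, P2=2, P3=2, P4=5, P5=3) → (P0=0, P1=4, P2=0, P3=2, P4=5, P5=3)
step 5: fire t1:  (P0=0, P1=4, P2=0, P3=2, P4=5, P5=3) → (P0=0, P1=4, P2=0, P3=4, P4=5, P5=1)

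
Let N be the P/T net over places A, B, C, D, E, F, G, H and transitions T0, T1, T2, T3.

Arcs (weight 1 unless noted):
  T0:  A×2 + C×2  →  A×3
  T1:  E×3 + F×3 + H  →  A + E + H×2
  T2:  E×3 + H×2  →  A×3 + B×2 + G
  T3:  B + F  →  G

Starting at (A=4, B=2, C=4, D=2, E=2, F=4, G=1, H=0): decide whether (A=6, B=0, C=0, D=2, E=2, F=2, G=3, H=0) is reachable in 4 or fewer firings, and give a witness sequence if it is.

step 1: fire T0:  (A=4, B=2, C=4, D=2, E=2, F=4, G=1, H=0) → (A=5, B=2, C=2, D=2, E=2, F=4, G=1, H=0)
step 2: fire T0:  (A=5, B=2, C=2, D=2, E=2, F=4, G=1, H=0) → (A=6, B=2, C=0, D=2, E=2, F=4, G=1, H=0)
step 3: fire T3:  (A=6, B=2, C=0, D=2, E=2, F=4, G=1, H=0) → (A=6, B=1, C=0, D=2, E=2, F=3, G=2, H=0)
step 4: fire T3:  (A=6, B=1, C=0, D=2, E=2, F=3, G=2, H=0) → (A=6, B=0, C=0, D=2, E=2, F=2, G=3, H=0)

YES — reachable via ⟨T0, T0, T3, T3⟩ (4 firings)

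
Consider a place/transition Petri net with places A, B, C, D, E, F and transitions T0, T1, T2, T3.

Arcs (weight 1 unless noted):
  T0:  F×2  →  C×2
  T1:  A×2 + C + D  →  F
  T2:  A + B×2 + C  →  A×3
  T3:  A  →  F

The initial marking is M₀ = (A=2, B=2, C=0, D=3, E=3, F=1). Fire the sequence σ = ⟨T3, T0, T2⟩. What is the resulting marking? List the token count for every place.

step 1: fire T3:  (A=2, B=2, C=0, D=3, E=3, F=1) → (A=1, B=2, C=0, D=3, E=3, F=2)
step 2: fire T0:  (A=1, B=2, C=0, D=3, E=3, F=2) → (A=1, B=2, C=2, D=3, E=3, F=0)
step 3: fire T2:  (A=1, B=2, C=2, D=3, E=3, F=0) → (A=3, B=0, C=1, D=3, E=3, F=0)

(A=3, B=0, C=1, D=3, E=3, F=0)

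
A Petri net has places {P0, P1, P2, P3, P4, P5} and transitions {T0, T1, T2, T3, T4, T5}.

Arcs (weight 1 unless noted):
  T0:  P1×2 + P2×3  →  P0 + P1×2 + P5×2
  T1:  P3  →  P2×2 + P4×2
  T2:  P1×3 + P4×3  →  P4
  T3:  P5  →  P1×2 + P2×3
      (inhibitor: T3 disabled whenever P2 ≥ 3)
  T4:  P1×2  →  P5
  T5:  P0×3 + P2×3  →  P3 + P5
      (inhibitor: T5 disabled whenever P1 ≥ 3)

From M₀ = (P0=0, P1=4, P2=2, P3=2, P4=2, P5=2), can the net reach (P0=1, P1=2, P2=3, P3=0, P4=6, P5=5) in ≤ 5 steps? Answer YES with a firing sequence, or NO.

YES — reachable via ⟨T1, T0, T1, T4⟩ (4 firings)

step 1: fire T1:  (P0=0, P1=4, P2=2, P3=2, P4=2, P5=2) → (P0=0, P1=4, P2=4, P3=1, P4=4, P5=2)
step 2: fire T0:  (P0=0, P1=4, P2=4, P3=1, P4=4, P5=2) → (P0=1, P1=4, P2=1, P3=1, P4=4, P5=4)
step 3: fire T1:  (P0=1, P1=4, P2=1, P3=1, P4=4, P5=4) → (P0=1, P1=4, P2=3, P3=0, P4=6, P5=4)
step 4: fire T4:  (P0=1, P1=4, P2=3, P3=0, P4=6, P5=4) → (P0=1, P1=2, P2=3, P3=0, P4=6, P5=5)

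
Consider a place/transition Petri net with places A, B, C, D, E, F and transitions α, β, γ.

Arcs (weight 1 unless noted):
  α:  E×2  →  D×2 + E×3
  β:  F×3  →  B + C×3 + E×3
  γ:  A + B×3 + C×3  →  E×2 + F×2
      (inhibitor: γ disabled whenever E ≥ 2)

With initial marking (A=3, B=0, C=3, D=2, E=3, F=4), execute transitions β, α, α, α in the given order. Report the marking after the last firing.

(A=3, B=1, C=6, D=8, E=9, F=1)

step 1: fire β:  (A=3, B=0, C=3, D=2, E=3, F=4) → (A=3, B=1, C=6, D=2, E=6, F=1)
step 2: fire α:  (A=3, B=1, C=6, D=2, E=6, F=1) → (A=3, B=1, C=6, D=4, E=7, F=1)
step 3: fire α:  (A=3, B=1, C=6, D=4, E=7, F=1) → (A=3, B=1, C=6, D=6, E=8, F=1)
step 4: fire α:  (A=3, B=1, C=6, D=6, E=8, F=1) → (A=3, B=1, C=6, D=8, E=9, F=1)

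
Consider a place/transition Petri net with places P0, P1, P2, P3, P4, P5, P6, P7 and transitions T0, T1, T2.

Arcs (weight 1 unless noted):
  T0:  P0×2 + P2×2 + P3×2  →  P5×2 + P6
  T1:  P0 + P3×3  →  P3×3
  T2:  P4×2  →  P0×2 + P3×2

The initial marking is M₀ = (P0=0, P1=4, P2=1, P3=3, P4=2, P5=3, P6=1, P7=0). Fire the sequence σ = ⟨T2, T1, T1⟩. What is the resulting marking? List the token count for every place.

step 1: fire T2:  (P0=0, P1=4, P2=1, P3=3, P4=2, P5=3, P6=1, P7=0) → (P0=2, P1=4, P2=1, P3=5, P4=0, P5=3, P6=1, P7=0)
step 2: fire T1:  (P0=2, P1=4, P2=1, P3=5, P4=0, P5=3, P6=1, P7=0) → (P0=1, P1=4, P2=1, P3=5, P4=0, P5=3, P6=1, P7=0)
step 3: fire T1:  (P0=1, P1=4, P2=1, P3=5, P4=0, P5=3, P6=1, P7=0) → (P0=0, P1=4, P2=1, P3=5, P4=0, P5=3, P6=1, P7=0)

(P0=0, P1=4, P2=1, P3=5, P4=0, P5=3, P6=1, P7=0)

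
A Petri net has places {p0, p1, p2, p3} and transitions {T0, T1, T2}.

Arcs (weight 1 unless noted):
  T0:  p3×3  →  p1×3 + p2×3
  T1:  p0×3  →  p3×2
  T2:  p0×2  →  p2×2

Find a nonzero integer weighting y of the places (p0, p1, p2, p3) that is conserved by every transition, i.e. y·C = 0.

y = (p0:2, p1:1, p2:2, p3:3)

Incidence matrix C (rows=places, cols=transitions):
       T0   T1   T2
   p0   0   -3   -2
   p1   3    0    0
   p2   3    0    2
   p3  -3    2    0

Candidate y = [2, 1, 2, 3]; check y·C column-wise:
  col T0: 2·0 + 1·3 + 2·3 + 3·-3 = 0
  col T1: 2·-3 + 1·0 + 2·0 + 3·2 = 0
  col T2: 2·-2 + 1·0 + 2·2 + 3·0 = 0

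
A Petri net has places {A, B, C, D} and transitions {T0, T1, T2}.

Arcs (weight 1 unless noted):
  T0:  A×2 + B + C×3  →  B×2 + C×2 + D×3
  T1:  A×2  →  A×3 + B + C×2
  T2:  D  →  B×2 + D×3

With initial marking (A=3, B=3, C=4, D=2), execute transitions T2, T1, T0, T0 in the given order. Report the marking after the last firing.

step 1: fire T2:  (A=3, B=3, C=4, D=2) → (A=3, B=5, C=4, D=4)
step 2: fire T1:  (A=3, B=5, C=4, D=4) → (A=4, B=6, C=6, D=4)
step 3: fire T0:  (A=4, B=6, C=6, D=4) → (A=2, B=7, C=5, D=7)
step 4: fire T0:  (A=2, B=7, C=5, D=7) → (A=0, B=8, C=4, D=10)

(A=0, B=8, C=4, D=10)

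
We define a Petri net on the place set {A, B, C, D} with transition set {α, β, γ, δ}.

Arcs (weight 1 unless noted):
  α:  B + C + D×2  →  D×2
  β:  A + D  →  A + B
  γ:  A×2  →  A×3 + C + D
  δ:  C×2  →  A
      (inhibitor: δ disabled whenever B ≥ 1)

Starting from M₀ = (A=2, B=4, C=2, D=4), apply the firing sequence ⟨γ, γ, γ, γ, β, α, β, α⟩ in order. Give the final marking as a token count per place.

step 1: fire γ:  (A=2, B=4, C=2, D=4) → (A=3, B=4, C=3, D=5)
step 2: fire γ:  (A=3, B=4, C=3, D=5) → (A=4, B=4, C=4, D=6)
step 3: fire γ:  (A=4, B=4, C=4, D=6) → (A=5, B=4, C=5, D=7)
step 4: fire γ:  (A=5, B=4, C=5, D=7) → (A=6, B=4, C=6, D=8)
step 5: fire β:  (A=6, B=4, C=6, D=8) → (A=6, B=5, C=6, D=7)
step 6: fire α:  (A=6, B=5, C=6, D=7) → (A=6, B=4, C=5, D=7)
step 7: fire β:  (A=6, B=4, C=5, D=7) → (A=6, B=5, C=5, D=6)
step 8: fire α:  (A=6, B=5, C=5, D=6) → (A=6, B=4, C=4, D=6)

(A=6, B=4, C=4, D=6)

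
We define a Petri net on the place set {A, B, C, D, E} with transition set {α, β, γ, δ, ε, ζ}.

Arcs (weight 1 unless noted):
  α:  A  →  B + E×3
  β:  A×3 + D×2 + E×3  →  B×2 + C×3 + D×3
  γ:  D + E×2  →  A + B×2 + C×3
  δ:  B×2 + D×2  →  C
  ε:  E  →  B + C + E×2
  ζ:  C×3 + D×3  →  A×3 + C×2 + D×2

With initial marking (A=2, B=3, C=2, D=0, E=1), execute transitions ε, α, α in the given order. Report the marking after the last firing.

(A=0, B=6, C=3, D=0, E=8)

step 1: fire ε:  (A=2, B=3, C=2, D=0, E=1) → (A=2, B=4, C=3, D=0, E=2)
step 2: fire α:  (A=2, B=4, C=3, D=0, E=2) → (A=1, B=5, C=3, D=0, E=5)
step 3: fire α:  (A=1, B=5, C=3, D=0, E=5) → (A=0, B=6, C=3, D=0, E=8)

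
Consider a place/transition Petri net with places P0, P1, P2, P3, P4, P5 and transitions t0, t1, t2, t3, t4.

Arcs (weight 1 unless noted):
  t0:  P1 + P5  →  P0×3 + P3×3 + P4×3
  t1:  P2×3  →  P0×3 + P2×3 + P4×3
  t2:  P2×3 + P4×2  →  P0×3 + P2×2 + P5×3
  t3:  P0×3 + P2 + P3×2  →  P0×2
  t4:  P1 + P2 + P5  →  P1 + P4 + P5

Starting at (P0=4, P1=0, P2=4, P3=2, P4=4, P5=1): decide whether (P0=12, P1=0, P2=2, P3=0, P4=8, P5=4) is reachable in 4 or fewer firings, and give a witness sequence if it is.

step 1: fire t1:  (P0=4, P1=0, P2=4, P3=2, P4=4, P5=1) → (P0=7, P1=0, P2=4, P3=2, P4=7, P5=1)
step 2: fire t1:  (P0=7, P1=0, P2=4, P3=2, P4=7, P5=1) → (P0=10, P1=0, P2=4, P3=2, P4=10, P5=1)
step 3: fire t2:  (P0=10, P1=0, P2=4, P3=2, P4=10, P5=1) → (P0=13, P1=0, P2=3, P3=2, P4=8, P5=4)
step 4: fire t3:  (P0=13, P1=0, P2=3, P3=2, P4=8, P5=4) → (P0=12, P1=0, P2=2, P3=0, P4=8, P5=4)

YES — reachable via ⟨t1, t1, t2, t3⟩ (4 firings)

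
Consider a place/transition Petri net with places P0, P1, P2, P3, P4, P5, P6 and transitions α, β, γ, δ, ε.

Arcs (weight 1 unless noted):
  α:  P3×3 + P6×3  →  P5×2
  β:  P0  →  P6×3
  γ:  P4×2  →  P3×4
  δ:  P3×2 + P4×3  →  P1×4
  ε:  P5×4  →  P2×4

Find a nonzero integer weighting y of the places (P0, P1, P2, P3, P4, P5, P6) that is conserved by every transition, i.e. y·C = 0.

Incidence matrix C (rows=places, cols=transitions):
        α    β    γ    δ    ε
   P0   0   -1    0    0    0
   P1   0    0    0    4    0
   P2   0    0    0    0    4
   P3  -3    0    4   -2    0
   P4   0    0   -2   -3    0
   P5   2    0    0    0   -4
   P6  -3    3    0    0    0

Candidate y = [0, 4, 3, 2, 4, 3, 0]; check y·C column-wise:
  col α: 4·0 + 3·0 + 2·-3 + 4·0 + 3·2 + 0·-3 = 0
  col β: 0·-1 + 4·0 + 3·0 + 2·0 + 4·0 + 3·0 + 0·3 = 0
  col γ: 4·0 + 3·0 + 2·4 + 4·-2 + 3·0 = 0
  col δ: 4·4 + 3·0 + 2·-2 + 4·-3 + 3·0 = 0
  col ε: 4·0 + 3·4 + 2·0 + 4·0 + 3·-4 = 0

y = (P0:0, P1:4, P2:3, P3:2, P4:4, P5:3, P6:0)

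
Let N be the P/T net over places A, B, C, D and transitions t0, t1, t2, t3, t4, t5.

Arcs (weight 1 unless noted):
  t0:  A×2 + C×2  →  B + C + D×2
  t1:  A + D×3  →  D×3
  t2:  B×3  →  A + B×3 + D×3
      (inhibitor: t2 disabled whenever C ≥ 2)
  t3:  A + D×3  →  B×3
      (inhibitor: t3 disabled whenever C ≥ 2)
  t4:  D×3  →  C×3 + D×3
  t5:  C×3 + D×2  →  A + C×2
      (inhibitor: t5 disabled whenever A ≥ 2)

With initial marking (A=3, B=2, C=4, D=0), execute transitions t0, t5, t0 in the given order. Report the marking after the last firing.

(A=0, B=4, C=1, D=2)

step 1: fire t0:  (A=3, B=2, C=4, D=0) → (A=1, B=3, C=3, D=2)
step 2: fire t5:  (A=1, B=3, C=3, D=2) → (A=2, B=3, C=2, D=0)
step 3: fire t0:  (A=2, B=3, C=2, D=0) → (A=0, B=4, C=1, D=2)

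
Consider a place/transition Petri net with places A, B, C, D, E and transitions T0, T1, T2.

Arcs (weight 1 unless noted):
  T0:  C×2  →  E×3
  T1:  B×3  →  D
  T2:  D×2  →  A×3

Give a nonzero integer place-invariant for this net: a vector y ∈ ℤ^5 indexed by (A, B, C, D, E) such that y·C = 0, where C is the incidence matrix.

Incidence matrix C (rows=places, cols=transitions):
       T0   T1   T2
    A   0    0    3
    B   0   -3    0
    C  -2    0    0
    D   0    1   -2
    E   3    0    0

Candidate y = [2, 1, 0, 3, 0]; check y·C column-wise:
  col T0: 2·0 + 1·0 + 0·-2 + 3·0 + 0·3 = 0
  col T1: 2·0 + 1·-3 + 3·1 = 0
  col T2: 2·3 + 1·0 + 3·-2 = 0

y = (A:2, B:1, C:0, D:3, E:0)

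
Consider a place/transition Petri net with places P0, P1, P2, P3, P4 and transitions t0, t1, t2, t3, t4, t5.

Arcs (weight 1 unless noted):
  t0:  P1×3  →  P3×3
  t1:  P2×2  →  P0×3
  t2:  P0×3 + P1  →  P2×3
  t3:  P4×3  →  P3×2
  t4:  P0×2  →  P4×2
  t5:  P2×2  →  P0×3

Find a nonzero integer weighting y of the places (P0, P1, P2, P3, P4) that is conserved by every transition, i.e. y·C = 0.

Incidence matrix C (rows=places, cols=transitions):
       t0   t1   t2   t3   t4   t5
   P0   0    3   -3    0   -2    3
   P1  -3    0   -1    0    0    0
   P2   0   -2    3    0    0   -2
   P3   3    0    0    2    0    0
   P4   0    0    0   -3    2    0

Candidate y = [2, 3, 3, 3, 2]; check y·C column-wise:
  col t0: 2·0 + 3·-3 + 3·0 + 3·3 + 2·0 = 0
  col t1: 2·3 + 3·0 + 3·-2 + 3·0 + 2·0 = 0
  col t2: 2·-3 + 3·-1 + 3·3 + 3·0 + 2·0 = 0
  col t3: 2·0 + 3·0 + 3·0 + 3·2 + 2·-3 = 0
  col t4: 2·-2 + 3·0 + 3·0 + 3·0 + 2·2 = 0
  col t5: 2·3 + 3·0 + 3·-2 + 3·0 + 2·0 = 0

y = (P0:2, P1:3, P2:3, P3:3, P4:2)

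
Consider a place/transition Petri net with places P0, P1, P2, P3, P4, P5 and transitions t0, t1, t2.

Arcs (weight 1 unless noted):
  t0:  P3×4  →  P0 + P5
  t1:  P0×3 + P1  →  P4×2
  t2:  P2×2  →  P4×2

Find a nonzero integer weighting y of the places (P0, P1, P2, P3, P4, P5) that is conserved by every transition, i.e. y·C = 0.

Incidence matrix C (rows=places, cols=transitions):
       t0   t1   t2
   P0   1   -3    0
   P1   0   -1    0
   P2   0    0   -2
   P3  -4    0    0
   P4   0    2    2
   P5   1    0    0

Candidate y = [4, -12, 0, 1, 0, 0]; check y·C column-wise:
  col t0: 4·1 + -12·0 + 1·-4 + 0·1 = 0
  col t1: 4·-3 + -12·-1 + 1·0 + 0·2 = 0
  col t2: 4·0 + -12·0 + 0·-2 + 1·0 + 0·2 = 0

y = (P0:4, P1:-12, P2:0, P3:1, P4:0, P5:0)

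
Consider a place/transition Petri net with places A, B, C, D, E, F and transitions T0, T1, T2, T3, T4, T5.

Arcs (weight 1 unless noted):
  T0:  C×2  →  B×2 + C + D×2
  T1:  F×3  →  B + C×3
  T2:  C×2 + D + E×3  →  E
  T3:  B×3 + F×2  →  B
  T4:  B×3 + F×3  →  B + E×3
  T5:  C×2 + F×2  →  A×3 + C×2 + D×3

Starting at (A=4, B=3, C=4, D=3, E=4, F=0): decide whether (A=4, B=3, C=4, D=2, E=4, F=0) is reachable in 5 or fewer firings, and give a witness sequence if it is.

NO — not reachable within 5 firings

depth 0: 1 marking
depth 1: 3 markings reached so far
depth 2: 5 markings reached so far
depth 3: 7 markings reached so far
depth 4: 7 markings reached so far
(frontier empty at depth 4; search complete)
target is not among the 7 markings reachable within 5 steps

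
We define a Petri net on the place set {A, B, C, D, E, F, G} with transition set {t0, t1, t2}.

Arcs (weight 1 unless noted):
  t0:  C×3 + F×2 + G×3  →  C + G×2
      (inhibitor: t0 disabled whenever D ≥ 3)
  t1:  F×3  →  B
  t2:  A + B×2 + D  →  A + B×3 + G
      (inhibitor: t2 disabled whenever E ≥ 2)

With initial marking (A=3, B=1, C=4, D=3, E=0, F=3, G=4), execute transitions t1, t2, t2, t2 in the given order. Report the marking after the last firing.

(A=3, B=5, C=4, D=0, E=0, F=0, G=7)

step 1: fire t1:  (A=3, B=1, C=4, D=3, E=0, F=3, G=4) → (A=3, B=2, C=4, D=3, E=0, F=0, G=4)
step 2: fire t2:  (A=3, B=2, C=4, D=3, E=0, F=0, G=4) → (A=3, B=3, C=4, D=2, E=0, F=0, G=5)
step 3: fire t2:  (A=3, B=3, C=4, D=2, E=0, F=0, G=5) → (A=3, B=4, C=4, D=1, E=0, F=0, G=6)
step 4: fire t2:  (A=3, B=4, C=4, D=1, E=0, F=0, G=6) → (A=3, B=5, C=4, D=0, E=0, F=0, G=7)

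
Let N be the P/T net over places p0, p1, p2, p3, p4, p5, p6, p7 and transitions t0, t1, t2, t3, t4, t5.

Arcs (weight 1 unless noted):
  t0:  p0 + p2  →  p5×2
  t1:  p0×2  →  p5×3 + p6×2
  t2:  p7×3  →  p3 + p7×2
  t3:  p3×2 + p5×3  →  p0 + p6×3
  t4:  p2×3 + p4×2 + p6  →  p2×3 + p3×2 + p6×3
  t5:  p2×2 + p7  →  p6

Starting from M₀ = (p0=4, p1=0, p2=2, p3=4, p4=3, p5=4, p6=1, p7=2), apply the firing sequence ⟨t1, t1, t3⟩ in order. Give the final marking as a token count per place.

(p0=1, p1=0, p2=2, p3=2, p4=3, p5=7, p6=8, p7=2)

step 1: fire t1:  (p0=4, p1=0, p2=2, p3=4, p4=3, p5=4, p6=1, p7=2) → (p0=2, p1=0, p2=2, p3=4, p4=3, p5=7, p6=3, p7=2)
step 2: fire t1:  (p0=2, p1=0, p2=2, p3=4, p4=3, p5=7, p6=3, p7=2) → (p0=0, p1=0, p2=2, p3=4, p4=3, p5=10, p6=5, p7=2)
step 3: fire t3:  (p0=0, p1=0, p2=2, p3=4, p4=3, p5=10, p6=5, p7=2) → (p0=1, p1=0, p2=2, p3=2, p4=3, p5=7, p6=8, p7=2)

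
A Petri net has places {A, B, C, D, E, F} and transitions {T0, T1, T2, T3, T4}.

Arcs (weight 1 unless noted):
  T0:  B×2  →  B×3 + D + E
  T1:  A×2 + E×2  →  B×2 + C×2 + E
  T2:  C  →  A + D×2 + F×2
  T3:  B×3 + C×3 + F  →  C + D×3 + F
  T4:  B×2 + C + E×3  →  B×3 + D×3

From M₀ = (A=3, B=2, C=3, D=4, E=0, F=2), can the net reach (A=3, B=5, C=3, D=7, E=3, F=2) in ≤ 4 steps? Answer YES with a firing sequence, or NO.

step 1: fire T0:  (A=3, B=2, C=3, D=4, E=0, F=2) → (A=3, B=3, C=3, D=5, E=1, F=2)
step 2: fire T0:  (A=3, B=3, C=3, D=5, E=1, F=2) → (A=3, B=4, C=3, D=6, E=2, F=2)
step 3: fire T0:  (A=3, B=4, C=3, D=6, E=2, F=2) → (A=3, B=5, C=3, D=7, E=3, F=2)

YES — reachable via ⟨T0, T0, T0⟩ (3 firings)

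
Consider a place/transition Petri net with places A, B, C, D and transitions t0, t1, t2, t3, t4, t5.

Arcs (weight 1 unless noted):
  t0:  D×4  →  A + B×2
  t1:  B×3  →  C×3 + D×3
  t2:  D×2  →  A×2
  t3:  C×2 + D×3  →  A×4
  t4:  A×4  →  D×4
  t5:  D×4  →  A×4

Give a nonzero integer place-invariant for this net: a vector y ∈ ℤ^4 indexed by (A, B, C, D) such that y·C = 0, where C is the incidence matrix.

Incidence matrix C (rows=places, cols=transitions):
       t0   t1   t2   t3   t4   t5
    A   1    0    2    4   -4    4
    B   2   -3    0    0    0    0
    C   0    3    0   -2    0    0
    D  -4    3   -2   -3    4   -4

Candidate y = [2, 3, 1, 2]; check y·C column-wise:
  col t0: 2·1 + 3·2 + 1·0 + 2·-4 = 0
  col t1: 2·0 + 3·-3 + 1·3 + 2·3 = 0
  col t2: 2·2 + 3·0 + 1·0 + 2·-2 = 0
  col t3: 2·4 + 3·0 + 1·-2 + 2·-3 = 0
  col t4: 2·-4 + 3·0 + 1·0 + 2·4 = 0
  col t5: 2·4 + 3·0 + 1·0 + 2·-4 = 0

y = (A:2, B:3, C:1, D:2)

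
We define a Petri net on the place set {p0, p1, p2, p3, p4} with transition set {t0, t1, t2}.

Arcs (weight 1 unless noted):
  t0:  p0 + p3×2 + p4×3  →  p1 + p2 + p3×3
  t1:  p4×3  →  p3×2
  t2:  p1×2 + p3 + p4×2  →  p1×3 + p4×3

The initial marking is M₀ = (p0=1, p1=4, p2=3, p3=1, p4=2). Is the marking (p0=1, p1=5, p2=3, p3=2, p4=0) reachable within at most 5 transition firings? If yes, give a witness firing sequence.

step 1: fire t2:  (p0=1, p1=4, p2=3, p3=1, p4=2) → (p0=1, p1=5, p2=3, p3=0, p4=3)
step 2: fire t1:  (p0=1, p1=5, p2=3, p3=0, p4=3) → (p0=1, p1=5, p2=3, p3=2, p4=0)

YES — reachable via ⟨t2, t1⟩ (2 firings)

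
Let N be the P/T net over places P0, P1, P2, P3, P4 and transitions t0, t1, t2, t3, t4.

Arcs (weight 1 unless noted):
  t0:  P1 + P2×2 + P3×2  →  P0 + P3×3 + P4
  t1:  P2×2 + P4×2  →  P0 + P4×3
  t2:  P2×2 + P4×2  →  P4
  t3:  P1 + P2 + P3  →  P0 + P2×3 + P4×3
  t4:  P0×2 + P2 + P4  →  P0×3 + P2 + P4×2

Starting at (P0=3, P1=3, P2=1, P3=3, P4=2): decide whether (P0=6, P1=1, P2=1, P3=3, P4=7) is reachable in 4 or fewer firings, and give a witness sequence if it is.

step 1: fire t3:  (P0=3, P1=3, P2=1, P3=3, P4=2) → (P0=4, P1=2, P2=3, P3=2, P4=5)
step 2: fire t0:  (P0=4, P1=2, P2=3, P3=2, P4=5) → (P0=5, P1=1, P2=1, P3=3, P4=6)
step 3: fire t4:  (P0=5, P1=1, P2=1, P3=3, P4=6) → (P0=6, P1=1, P2=1, P3=3, P4=7)

YES — reachable via ⟨t3, t0, t4⟩ (3 firings)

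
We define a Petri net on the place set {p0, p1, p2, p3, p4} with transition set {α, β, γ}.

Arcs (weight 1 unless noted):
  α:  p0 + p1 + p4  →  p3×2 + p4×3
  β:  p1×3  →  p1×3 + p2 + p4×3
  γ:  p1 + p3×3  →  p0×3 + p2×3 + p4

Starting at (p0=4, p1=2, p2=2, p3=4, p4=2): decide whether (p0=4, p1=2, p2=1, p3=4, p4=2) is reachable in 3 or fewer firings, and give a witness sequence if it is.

NO — not reachable within 3 firings

depth 0: 1 marking
depth 1: 3 markings reached so far
depth 2: 5 markings reached so far
depth 3: 5 markings reached so far
(frontier empty at depth 3; search complete)
target is not among the 5 markings reachable within 3 steps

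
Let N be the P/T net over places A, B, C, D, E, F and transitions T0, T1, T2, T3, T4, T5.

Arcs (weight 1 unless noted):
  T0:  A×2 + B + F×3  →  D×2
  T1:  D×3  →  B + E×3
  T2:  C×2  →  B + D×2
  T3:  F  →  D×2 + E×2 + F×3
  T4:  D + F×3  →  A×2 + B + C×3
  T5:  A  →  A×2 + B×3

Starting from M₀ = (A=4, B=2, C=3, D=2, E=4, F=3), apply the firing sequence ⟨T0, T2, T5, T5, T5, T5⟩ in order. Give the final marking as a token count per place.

step 1: fire T0:  (A=4, B=2, C=3, D=2, E=4, F=3) → (A=2, B=1, C=3, D=4, E=4, F=0)
step 2: fire T2:  (A=2, B=1, C=3, D=4, E=4, F=0) → (A=2, B=2, C=1, D=6, E=4, F=0)
step 3: fire T5:  (A=2, B=2, C=1, D=6, E=4, F=0) → (A=3, B=5, C=1, D=6, E=4, F=0)
step 4: fire T5:  (A=3, B=5, C=1, D=6, E=4, F=0) → (A=4, B=8, C=1, D=6, E=4, F=0)
step 5: fire T5:  (A=4, B=8, C=1, D=6, E=4, F=0) → (A=5, B=11, C=1, D=6, E=4, F=0)
step 6: fire T5:  (A=5, B=11, C=1, D=6, E=4, F=0) → (A=6, B=14, C=1, D=6, E=4, F=0)

(A=6, B=14, C=1, D=6, E=4, F=0)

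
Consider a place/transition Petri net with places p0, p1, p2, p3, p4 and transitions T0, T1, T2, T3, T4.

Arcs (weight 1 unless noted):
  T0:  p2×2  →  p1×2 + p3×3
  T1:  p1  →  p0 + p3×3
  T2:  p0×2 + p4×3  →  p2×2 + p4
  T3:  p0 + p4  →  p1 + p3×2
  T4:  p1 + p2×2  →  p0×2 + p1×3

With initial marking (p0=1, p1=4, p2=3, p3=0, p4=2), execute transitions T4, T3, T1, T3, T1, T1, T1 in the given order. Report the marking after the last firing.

(p0=5, p1=4, p2=1, p3=16, p4=0)

step 1: fire T4:  (p0=1, p1=4, p2=3, p3=0, p4=2) → (p0=3, p1=6, p2=1, p3=0, p4=2)
step 2: fire T3:  (p0=3, p1=6, p2=1, p3=0, p4=2) → (p0=2, p1=7, p2=1, p3=2, p4=1)
step 3: fire T1:  (p0=2, p1=7, p2=1, p3=2, p4=1) → (p0=3, p1=6, p2=1, p3=5, p4=1)
step 4: fire T3:  (p0=3, p1=6, p2=1, p3=5, p4=1) → (p0=2, p1=7, p2=1, p3=7, p4=0)
step 5: fire T1:  (p0=2, p1=7, p2=1, p3=7, p4=0) → (p0=3, p1=6, p2=1, p3=10, p4=0)
step 6: fire T1:  (p0=3, p1=6, p2=1, p3=10, p4=0) → (p0=4, p1=5, p2=1, p3=13, p4=0)
step 7: fire T1:  (p0=4, p1=5, p2=1, p3=13, p4=0) → (p0=5, p1=4, p2=1, p3=16, p4=0)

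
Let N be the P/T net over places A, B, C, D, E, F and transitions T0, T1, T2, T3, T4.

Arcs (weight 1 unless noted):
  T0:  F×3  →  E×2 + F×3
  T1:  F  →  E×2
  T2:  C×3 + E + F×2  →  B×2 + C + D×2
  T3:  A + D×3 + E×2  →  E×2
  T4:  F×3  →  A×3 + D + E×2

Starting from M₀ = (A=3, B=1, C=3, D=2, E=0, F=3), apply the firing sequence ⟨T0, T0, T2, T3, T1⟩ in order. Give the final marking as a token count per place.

step 1: fire T0:  (A=3, B=1, C=3, D=2, E=0, F=3) → (A=3, B=1, C=3, D=2, E=2, F=3)
step 2: fire T0:  (A=3, B=1, C=3, D=2, E=2, F=3) → (A=3, B=1, C=3, D=2, E=4, F=3)
step 3: fire T2:  (A=3, B=1, C=3, D=2, E=4, F=3) → (A=3, B=3, C=1, D=4, E=3, F=1)
step 4: fire T3:  (A=3, B=3, C=1, D=4, E=3, F=1) → (A=2, B=3, C=1, D=1, E=3, F=1)
step 5: fire T1:  (A=2, B=3, C=1, D=1, E=3, F=1) → (A=2, B=3, C=1, D=1, E=5, F=0)

(A=2, B=3, C=1, D=1, E=5, F=0)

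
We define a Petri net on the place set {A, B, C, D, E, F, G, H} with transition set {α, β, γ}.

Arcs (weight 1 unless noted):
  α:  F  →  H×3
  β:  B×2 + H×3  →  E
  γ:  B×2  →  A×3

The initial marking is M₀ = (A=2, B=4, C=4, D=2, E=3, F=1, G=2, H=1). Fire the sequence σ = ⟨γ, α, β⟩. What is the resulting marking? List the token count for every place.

step 1: fire γ:  (A=2, B=4, C=4, D=2, E=3, F=1, G=2, H=1) → (A=5, B=2, C=4, D=2, E=3, F=1, G=2, H=1)
step 2: fire α:  (A=5, B=2, C=4, D=2, E=3, F=1, G=2, H=1) → (A=5, B=2, C=4, D=2, E=3, F=0, G=2, H=4)
step 3: fire β:  (A=5, B=2, C=4, D=2, E=3, F=0, G=2, H=4) → (A=5, B=0, C=4, D=2, E=4, F=0, G=2, H=1)

(A=5, B=0, C=4, D=2, E=4, F=0, G=2, H=1)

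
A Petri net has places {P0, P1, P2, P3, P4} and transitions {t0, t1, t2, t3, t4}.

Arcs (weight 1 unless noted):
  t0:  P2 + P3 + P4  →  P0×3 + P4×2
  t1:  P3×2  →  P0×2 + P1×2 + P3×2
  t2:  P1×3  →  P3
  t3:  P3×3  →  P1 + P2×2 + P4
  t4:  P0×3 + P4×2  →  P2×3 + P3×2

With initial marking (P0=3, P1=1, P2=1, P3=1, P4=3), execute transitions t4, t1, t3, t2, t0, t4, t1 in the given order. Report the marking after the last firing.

(P0=4, P1=3, P2=8, P3=2, P4=1)

step 1: fire t4:  (P0=3, P1=1, P2=1, P3=1, P4=3) → (P0=0, P1=1, P2=4, P3=3, P4=1)
step 2: fire t1:  (P0=0, P1=1, P2=4, P3=3, P4=1) → (P0=2, P1=3, P2=4, P3=3, P4=1)
step 3: fire t3:  (P0=2, P1=3, P2=4, P3=3, P4=1) → (P0=2, P1=4, P2=6, P3=0, P4=2)
step 4: fire t2:  (P0=2, P1=4, P2=6, P3=0, P4=2) → (P0=2, P1=1, P2=6, P3=1, P4=2)
step 5: fire t0:  (P0=2, P1=1, P2=6, P3=1, P4=2) → (P0=5, P1=1, P2=5, P3=0, P4=3)
step 6: fire t4:  (P0=5, P1=1, P2=5, P3=0, P4=3) → (P0=2, P1=1, P2=8, P3=2, P4=1)
step 7: fire t1:  (P0=2, P1=1, P2=8, P3=2, P4=1) → (P0=4, P1=3, P2=8, P3=2, P4=1)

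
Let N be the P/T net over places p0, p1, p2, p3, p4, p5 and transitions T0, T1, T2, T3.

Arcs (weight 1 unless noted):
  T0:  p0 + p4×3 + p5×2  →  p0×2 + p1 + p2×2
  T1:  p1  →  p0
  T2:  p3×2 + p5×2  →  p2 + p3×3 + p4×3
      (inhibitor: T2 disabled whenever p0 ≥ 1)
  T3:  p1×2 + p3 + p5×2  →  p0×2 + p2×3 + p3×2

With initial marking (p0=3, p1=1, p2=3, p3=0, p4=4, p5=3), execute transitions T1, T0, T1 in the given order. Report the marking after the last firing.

(p0=6, p1=0, p2=5, p3=0, p4=1, p5=1)

step 1: fire T1:  (p0=3, p1=1, p2=3, p3=0, p4=4, p5=3) → (p0=4, p1=0, p2=3, p3=0, p4=4, p5=3)
step 2: fire T0:  (p0=4, p1=0, p2=3, p3=0, p4=4, p5=3) → (p0=5, p1=1, p2=5, p3=0, p4=1, p5=1)
step 3: fire T1:  (p0=5, p1=1, p2=5, p3=0, p4=1, p5=1) → (p0=6, p1=0, p2=5, p3=0, p4=1, p5=1)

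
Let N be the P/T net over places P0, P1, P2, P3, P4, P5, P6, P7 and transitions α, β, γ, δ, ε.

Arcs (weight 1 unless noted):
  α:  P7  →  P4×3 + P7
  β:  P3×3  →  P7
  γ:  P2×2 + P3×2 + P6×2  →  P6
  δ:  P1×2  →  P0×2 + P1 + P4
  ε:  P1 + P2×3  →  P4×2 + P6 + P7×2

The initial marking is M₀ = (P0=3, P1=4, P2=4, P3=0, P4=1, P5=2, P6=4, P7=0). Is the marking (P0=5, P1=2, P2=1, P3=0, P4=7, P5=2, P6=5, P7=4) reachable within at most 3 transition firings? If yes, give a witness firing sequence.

depth 0: 1 marking
depth 1: 3 markings reached so far
depth 2: 6 markings reached so far
depth 3: 10 markings reached so far
target is not among the 10 markings reachable within 3 steps

NO — not reachable within 3 firings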